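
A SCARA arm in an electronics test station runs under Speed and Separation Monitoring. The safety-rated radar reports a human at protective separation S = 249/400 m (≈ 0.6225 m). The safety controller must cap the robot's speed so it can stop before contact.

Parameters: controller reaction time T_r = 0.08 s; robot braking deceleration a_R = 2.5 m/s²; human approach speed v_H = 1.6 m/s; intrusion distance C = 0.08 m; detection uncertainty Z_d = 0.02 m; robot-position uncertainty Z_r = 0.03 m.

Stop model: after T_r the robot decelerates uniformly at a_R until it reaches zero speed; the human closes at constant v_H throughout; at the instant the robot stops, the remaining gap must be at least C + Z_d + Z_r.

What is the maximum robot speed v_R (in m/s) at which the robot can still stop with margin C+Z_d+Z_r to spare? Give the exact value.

at the boundary: (1/5)·v² + (18/25)·v + (-729/2000) = 0
  disc = (18/25)² − 4·(1/5)·(-729/2000) = 81/100 ; √disc = 9/10
  v_R = (−(18/25) + 9/10) / (2·(1/5)) = 9/20 m/s
check:
stop time T_s = (9/20)/(5/2) = 0.1800 s
reaction-phase robot travel = 0.4500·0.0800 = 0.0360 m
robot covers 0.4500·0.1800 − ½·2.5000·0.1800² = 0.0405 m while stopping
human closes 1.6000·0.2600 = 0.4160 m
C+Z_d+Z_r = 0.0800+0.0200+0.0300 = 0.1300 m
sum ≈ 0.0360+0.0405+0.4160+0.1300 ≈ 0.6225 m = S ✓

v_R_max = 9/20 m/s = 0.4500 m/s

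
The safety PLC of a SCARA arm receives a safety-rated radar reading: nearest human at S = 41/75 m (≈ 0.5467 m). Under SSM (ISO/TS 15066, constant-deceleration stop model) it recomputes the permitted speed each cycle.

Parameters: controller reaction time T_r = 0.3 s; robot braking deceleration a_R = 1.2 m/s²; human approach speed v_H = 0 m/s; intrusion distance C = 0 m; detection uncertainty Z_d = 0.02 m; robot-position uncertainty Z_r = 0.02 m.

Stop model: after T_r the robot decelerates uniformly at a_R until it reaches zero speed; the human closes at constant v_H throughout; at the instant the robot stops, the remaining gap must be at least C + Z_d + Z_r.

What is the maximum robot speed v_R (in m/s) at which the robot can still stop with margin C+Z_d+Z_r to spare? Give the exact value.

v_R_max = 4/5 m/s = 0.8000 m/s

collect terms ⇒ (5/12)·v_R² + (3/10)·v_R + (-38/75) = 0
  disc = (3/10)² − 4·(5/12)·(-38/75) = 841/900 ; √disc = 29/30
  v_R = (−(3/10) + 29/30) / (2·(5/12)) = 4/5 m/s
check:
T_s = v_R/a_R = (4/5)/(6/5) = 0.6667 s
robot in T_r: 0.8000·0.3000 = 0.2400 m
robot under decel: 0.8000²/(2·1.2000) = 0.2667 m
human over T_r+T_s: 0.0000·(0.3000+0.6667) = 0.0000 m
C+Z_d+Z_r = 0.0000+0.0200+0.0200 = 0.0400 m
sum ≈ 0.2400+0.2667+0.0000+0.0400 ≈ 0.5467 m = S ✓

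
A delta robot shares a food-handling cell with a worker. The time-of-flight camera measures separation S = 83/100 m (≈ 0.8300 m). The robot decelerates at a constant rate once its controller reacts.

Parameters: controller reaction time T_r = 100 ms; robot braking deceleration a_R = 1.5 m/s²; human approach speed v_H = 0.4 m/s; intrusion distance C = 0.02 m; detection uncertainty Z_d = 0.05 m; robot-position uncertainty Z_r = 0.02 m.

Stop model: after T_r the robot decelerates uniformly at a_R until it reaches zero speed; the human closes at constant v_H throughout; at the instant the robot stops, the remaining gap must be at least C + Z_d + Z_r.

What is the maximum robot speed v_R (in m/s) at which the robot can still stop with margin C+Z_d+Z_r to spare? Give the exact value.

v_R_max = 1 m/s = 1.0000 m/s

at the boundary: (1/3)·v² + (11/30)·v + (-7/10) = 0
  disc = (11/30)² − 4·(1/3)·(-7/10) = 961/900 ; √disc = 31/30
  v_R = (−(11/30) + 31/30) / (2·(1/3)) = 1 m/s
check:
T_s = v_R/a_R = 1/(3/2) = 0.6667 s
reaction-phase robot travel = 1.0000·0.1000 = 0.1000 m
braking distance = 1.0000²/(2·1.5000) = 0.3333 m
human closes 0.4000·0.7667 = 0.3067 m
residual clearance needed = 0.0200+0.0500+0.0200 = 0.0900 m
sum ≈ 0.1000+0.3333+0.3067+0.0900 ≈ 0.8300 m = S ✓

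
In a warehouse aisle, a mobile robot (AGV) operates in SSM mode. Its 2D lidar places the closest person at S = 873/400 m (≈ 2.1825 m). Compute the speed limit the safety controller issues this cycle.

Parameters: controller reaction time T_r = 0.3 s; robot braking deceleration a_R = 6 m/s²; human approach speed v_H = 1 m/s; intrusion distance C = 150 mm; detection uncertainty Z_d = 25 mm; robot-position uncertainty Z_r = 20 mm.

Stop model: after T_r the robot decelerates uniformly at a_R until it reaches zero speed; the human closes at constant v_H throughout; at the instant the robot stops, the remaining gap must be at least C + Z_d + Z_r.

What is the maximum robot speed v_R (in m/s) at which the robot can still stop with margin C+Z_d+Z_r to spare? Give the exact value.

v_R_max = 5/2 m/s = 2.5000 m/s

at the boundary: (1/12)·v² + (7/15)·v + (-27/16) = 0
  disc = (7/15)² − 4·(1/12)·(-27/16) = 2809/3600 ; √disc = 53/60
  v_R = (−(7/15) + 53/60) / (2·(1/12)) = 5/2 m/s
check:
T_s = v_R/a_R = (5/2)/6 = 0.4167 s
reaction-phase robot travel = 2.5000·0.3000 = 0.7500 m
robot under decel: 2.5000²/(2·6.0000) = 0.5208 m
human closes 1.0000·0.7167 = 0.7167 m
residual clearance needed = 0.1500+0.0250+0.0200 = 0.1950 m
sum ≈ 0.7500+0.5208+0.7167+0.1950 ≈ 2.1825 m = S ✓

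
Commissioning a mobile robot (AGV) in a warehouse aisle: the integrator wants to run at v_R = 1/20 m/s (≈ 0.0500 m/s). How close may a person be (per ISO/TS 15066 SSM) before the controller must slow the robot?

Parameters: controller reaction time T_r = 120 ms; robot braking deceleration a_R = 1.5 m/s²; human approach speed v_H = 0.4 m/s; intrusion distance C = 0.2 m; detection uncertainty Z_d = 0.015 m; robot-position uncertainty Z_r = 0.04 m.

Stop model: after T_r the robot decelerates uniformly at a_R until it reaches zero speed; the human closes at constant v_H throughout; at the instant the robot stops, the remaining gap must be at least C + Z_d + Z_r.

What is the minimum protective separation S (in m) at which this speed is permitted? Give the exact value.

braking lasts T_s = (1/20)/(3/2) = 0.0333 s
robot covers v_R·T_r = 0.0500·0.1200 = 0.0060 m before braking
robot covers 0.0500·0.0333 − ½·1.5000·0.0333² = 0.0008 m while stopping
person approaches 0.4000·(0.1200+0.0333) = 0.0613 m
C+Z_d+Z_r = 0.2000+0.0150+0.0400 = 0.2550 m
S_min ≈ 0.0060+0.0008+0.0613+0.2550  ⇒  S_min = 1939/6000 m

S_min = 1939/6000 m = 0.3232 m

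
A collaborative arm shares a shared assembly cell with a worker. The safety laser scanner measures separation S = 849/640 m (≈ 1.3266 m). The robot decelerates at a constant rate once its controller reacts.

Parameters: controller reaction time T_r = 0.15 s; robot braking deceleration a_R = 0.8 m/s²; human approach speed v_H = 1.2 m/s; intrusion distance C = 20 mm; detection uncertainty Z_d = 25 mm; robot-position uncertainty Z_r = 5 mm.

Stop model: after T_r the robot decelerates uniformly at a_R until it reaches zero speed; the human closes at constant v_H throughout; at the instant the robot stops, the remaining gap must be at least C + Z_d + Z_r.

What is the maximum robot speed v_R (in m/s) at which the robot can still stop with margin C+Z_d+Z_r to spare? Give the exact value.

v_R_max = 11/20 m/s = 0.5500 m/s

quadratic (5/8)·v² + (33/20)·v + (-3509/3200) = 0
  disc = (33/20)² − 4·(5/8)·(-3509/3200) = 34969/6400 ; √disc = 187/80
  v_R = (−(33/20) + 187/80) / (2·(5/8)) = 11/20 m/s
check:
braking lasts T_s = (11/20)/(4/5) = 0.6875 s
robot covers v_R·T_r = 0.5500·0.1500 = 0.0825 m before braking
braking distance = 0.5500²/(2·0.8000) = 0.1891 m
human closes 1.2000·0.8375 = 1.0050 m
margins: 0.0200+0.0250+0.0050 = 0.0500 m
sum ≈ 0.0825+0.1891+1.0050+0.0500 ≈ 1.3266 m = S ✓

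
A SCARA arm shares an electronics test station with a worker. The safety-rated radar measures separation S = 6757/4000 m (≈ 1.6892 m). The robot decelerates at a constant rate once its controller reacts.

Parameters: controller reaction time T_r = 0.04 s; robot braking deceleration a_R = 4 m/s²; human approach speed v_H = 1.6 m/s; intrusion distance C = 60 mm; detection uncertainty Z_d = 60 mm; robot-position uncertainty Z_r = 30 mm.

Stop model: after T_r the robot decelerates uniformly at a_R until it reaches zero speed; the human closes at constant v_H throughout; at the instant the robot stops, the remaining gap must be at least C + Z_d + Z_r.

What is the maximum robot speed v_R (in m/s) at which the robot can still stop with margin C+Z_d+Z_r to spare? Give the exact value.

quadratic (1/8)·v² + (11/25)·v + (-5901/4000) = 0
  disc = (11/25)² − 4·(1/8)·(-5901/4000) = 37249/40000 ; √disc = 193/200
  v_R = (−(11/25) + 193/200) / (2·(1/8)) = 21/10 m/s
check:
braking lasts T_s = (21/10)/4 = 0.5250 s
reaction-phase robot travel = 2.1000·0.0400 = 0.0840 m
braking distance = 2.1000²/(2·4.0000) = 0.5513 m
human over T_r+T_s: 1.6000·(0.0400+0.5250) = 0.9040 m
C+Z_d+Z_r = 0.0600+0.0600+0.0300 = 0.1500 m
sum ≈ 0.0840+0.5513+0.9040+0.1500 ≈ 1.6892 m = S ✓

v_R_max = 21/10 m/s = 2.1000 m/s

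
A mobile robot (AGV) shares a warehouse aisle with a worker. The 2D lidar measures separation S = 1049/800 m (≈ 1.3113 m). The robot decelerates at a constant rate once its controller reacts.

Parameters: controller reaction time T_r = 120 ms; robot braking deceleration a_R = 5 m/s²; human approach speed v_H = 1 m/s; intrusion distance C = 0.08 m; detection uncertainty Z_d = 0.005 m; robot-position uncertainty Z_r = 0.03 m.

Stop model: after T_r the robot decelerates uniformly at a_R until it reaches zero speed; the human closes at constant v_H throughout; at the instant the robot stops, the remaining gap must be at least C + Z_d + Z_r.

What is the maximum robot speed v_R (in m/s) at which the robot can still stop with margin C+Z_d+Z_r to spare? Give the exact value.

collect terms ⇒ (1/10)·v_R² + (8/25)·v_R + (-861/800) = 0
  disc = (8/25)² − 4·(1/10)·(-861/800) = 5329/10000 ; √disc = 73/100
  v_R = (−(8/25) + 73/100) / (2·(1/10)) = 41/20 m/s
check:
stop time T_s = (41/20)/5 = 0.4100 s
reaction-phase robot travel = 2.0500·0.1200 = 0.2460 m
robot under decel: 2.0500²/(2·5.0000) = 0.4203 m
human over T_r+T_s: 1.0000·(0.1200+0.4100) = 0.5300 m
C+Z_d+Z_r = 0.0800+0.0050+0.0300 = 0.1150 m
sum ≈ 0.2460+0.4203+0.5300+0.1150 ≈ 1.3113 m = S ✓

v_R_max = 41/20 m/s = 2.0500 m/s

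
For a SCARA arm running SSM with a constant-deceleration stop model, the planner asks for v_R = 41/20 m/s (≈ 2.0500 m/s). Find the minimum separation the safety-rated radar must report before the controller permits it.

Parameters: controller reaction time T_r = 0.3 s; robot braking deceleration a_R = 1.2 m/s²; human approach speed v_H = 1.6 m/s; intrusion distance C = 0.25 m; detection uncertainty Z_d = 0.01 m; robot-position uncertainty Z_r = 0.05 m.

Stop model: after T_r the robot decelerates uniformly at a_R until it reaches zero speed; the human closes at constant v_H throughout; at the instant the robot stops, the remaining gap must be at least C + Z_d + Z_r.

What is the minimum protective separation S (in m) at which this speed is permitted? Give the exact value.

stop time T_s = (41/20)/(6/5) = 1.7083 s
robot covers v_R·T_r = 2.0500·0.3000 = 0.6150 m before braking
braking distance = 2.0500²/(2·1.2000) = 1.7510 m
person approaches 1.6000·(0.3000+1.7083) = 3.2133 m
residual clearance needed = 0.2500+0.0100+0.0500 = 0.3100 m
S_min ≈ 0.6150+1.7510+3.2133+0.3100  ⇒  S_min = 9423/1600 m

S_min = 9423/1600 m = 5.8894 m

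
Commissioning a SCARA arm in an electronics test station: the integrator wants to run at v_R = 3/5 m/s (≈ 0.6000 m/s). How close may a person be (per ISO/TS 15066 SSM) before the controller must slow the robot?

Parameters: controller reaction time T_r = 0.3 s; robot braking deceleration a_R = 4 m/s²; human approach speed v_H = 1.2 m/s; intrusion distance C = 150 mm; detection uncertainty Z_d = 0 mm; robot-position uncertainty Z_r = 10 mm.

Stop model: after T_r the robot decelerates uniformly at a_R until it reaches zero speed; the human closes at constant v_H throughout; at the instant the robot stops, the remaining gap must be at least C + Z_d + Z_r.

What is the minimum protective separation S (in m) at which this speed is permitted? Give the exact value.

S_min = 37/40 m = 0.9250 m

braking lasts T_s = (3/5)/4 = 0.1500 s
robot covers v_R·T_r = 0.6000·0.3000 = 0.1800 m before braking
robot under decel: 0.6000²/(2·4.0000) = 0.0450 m
human over T_r+T_s: 1.2000·(0.3000+0.1500) = 0.5400 m
C+Z_d+Z_r = 0.1500+0.0000+0.0100 = 0.1600 m
S_min ≈ 0.1800+0.0450+0.5400+0.1600  ⇒  S_min = 37/40 m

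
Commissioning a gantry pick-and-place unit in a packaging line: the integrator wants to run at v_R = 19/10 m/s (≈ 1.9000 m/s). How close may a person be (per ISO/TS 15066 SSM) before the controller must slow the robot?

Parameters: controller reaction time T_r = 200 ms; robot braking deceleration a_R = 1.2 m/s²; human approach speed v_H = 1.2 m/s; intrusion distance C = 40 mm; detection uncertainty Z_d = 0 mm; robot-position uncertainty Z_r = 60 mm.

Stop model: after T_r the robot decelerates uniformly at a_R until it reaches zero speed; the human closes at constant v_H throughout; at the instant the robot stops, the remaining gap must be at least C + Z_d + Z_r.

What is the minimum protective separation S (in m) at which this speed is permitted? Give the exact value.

T_s = v_R/a_R = (19/10)/(6/5) = 1.5833 s
robot covers v_R·T_r = 1.9000·0.2000 = 0.3800 m before braking
robot under decel: 1.9000²/(2·1.2000) = 1.5042 m
person approaches 1.2000·(0.2000+1.5833) = 2.1400 m
residual clearance needed = 0.0400+0.0000+0.0600 = 0.1000 m
S_min ≈ 0.3800+1.5042+2.1400+0.1000  ⇒  S_min = 4949/1200 m

S_min = 4949/1200 m = 4.1242 m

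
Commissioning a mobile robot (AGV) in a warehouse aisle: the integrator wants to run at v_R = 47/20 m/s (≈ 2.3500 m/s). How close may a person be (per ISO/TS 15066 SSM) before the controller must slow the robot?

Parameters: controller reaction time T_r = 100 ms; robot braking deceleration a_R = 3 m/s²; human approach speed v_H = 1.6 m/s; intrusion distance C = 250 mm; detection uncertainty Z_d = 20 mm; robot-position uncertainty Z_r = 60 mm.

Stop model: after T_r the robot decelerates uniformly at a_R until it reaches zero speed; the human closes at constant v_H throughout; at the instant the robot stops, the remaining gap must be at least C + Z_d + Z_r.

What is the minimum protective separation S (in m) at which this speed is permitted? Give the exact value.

braking lasts T_s = (47/20)/3 = 0.7833 s
reaction-phase robot travel = 2.3500·0.1000 = 0.2350 m
braking distance = 2.3500²/(2·3.0000) = 0.9204 m
person approaches 1.6000·(0.1000+0.7833) = 1.4133 m
C+Z_d+Z_r = 0.2500+0.0200+0.0600 = 0.3300 m
S_min ≈ 0.2350+0.9204+1.4133+0.3300  ⇒  S_min = 2319/800 m

S_min = 2319/800 m = 2.8988 m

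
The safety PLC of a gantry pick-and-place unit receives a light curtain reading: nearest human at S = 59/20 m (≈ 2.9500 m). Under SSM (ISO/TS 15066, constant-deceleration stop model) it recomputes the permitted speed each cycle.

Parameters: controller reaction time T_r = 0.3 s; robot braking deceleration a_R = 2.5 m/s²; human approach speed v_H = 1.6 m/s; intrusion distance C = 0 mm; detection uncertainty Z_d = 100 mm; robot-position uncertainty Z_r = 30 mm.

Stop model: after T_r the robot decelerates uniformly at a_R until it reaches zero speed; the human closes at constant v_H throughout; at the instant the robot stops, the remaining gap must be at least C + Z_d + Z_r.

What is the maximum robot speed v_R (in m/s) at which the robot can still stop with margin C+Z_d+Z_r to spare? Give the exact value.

v_R_max = 9/5 m/s = 1.8000 m/s

quadratic (1/5)·v² + (47/50)·v + (-117/50) = 0
  disc = (47/50)² − 4·(1/5)·(-117/50) = 6889/2500 ; √disc = 83/50
  v_R = (−(47/50) + 83/50) / (2·(1/5)) = 9/5 m/s
check:
stop time T_s = (9/5)/(5/2) = 0.7200 s
robot covers v_R·T_r = 1.8000·0.3000 = 0.5400 m before braking
robot covers 1.8000·0.7200 − ½·2.5000·0.7200² = 0.6480 m while stopping
person approaches 1.6000·(0.3000+0.7200) = 1.6320 m
residual clearance needed = 0.0000+0.1000+0.0300 = 0.1300 m
sum ≈ 0.5400+0.6480+1.6320+0.1300 ≈ 2.9500 m = S ✓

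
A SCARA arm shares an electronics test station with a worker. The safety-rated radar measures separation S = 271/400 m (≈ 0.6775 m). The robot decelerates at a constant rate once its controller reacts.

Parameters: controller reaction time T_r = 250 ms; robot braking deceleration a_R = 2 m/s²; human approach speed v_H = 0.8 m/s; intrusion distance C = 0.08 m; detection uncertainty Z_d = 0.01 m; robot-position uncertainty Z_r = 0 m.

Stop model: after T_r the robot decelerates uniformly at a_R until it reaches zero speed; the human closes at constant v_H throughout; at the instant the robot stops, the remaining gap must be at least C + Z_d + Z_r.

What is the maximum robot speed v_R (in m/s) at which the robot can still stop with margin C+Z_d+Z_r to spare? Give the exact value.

collect terms ⇒ (1/4)·v_R² + (13/20)·v_R + (-31/80) = 0
  disc = (13/20)² − 4·(1/4)·(-31/80) = 81/100 ; √disc = 9/10
  v_R = (−(13/20) + 9/10) / (2·(1/4)) = 1/2 m/s
check:
stop time T_s = (1/2)/2 = 0.2500 s
reaction-phase robot travel = 0.5000·0.2500 = 0.1250 m
braking distance = 0.5000²/(2·2.0000) = 0.0625 m
human closes 0.8000·0.5000 = 0.4000 m
C+Z_d+Z_r = 0.0800+0.0100+0.0000 = 0.0900 m
sum ≈ 0.1250+0.0625+0.4000+0.0900 ≈ 0.6775 m = S ✓

v_R_max = 1/2 m/s = 0.5000 m/s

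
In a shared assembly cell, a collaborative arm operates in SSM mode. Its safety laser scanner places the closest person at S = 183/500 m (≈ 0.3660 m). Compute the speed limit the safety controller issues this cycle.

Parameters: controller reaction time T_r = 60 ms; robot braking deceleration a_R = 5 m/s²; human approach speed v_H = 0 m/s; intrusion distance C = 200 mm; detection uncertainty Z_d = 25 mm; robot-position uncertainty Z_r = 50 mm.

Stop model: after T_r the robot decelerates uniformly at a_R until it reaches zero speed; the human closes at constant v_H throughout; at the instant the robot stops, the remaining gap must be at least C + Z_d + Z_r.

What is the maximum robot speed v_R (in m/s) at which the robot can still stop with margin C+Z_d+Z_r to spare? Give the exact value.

at the boundary: (1/10)·v² + (3/50)·v + (-91/1000) = 0
  disc = (3/50)² − 4·(1/10)·(-91/1000) = 1/25 ; √disc = 1/5
  v_R = (−(3/50) + 1/5) / (2·(1/10)) = 7/10 m/s
check:
stop time T_s = (7/10)/5 = 0.1400 s
robot covers v_R·T_r = 0.7000·0.0600 = 0.0420 m before braking
robot covers 0.7000·0.1400 − ½·5.0000·0.1400² = 0.0490 m while stopping
human over T_r+T_s: 0.0000·(0.0600+0.1400) = 0.0000 m
residual clearance needed = 0.2000+0.0250+0.0500 = 0.2750 m
sum ≈ 0.0420+0.0490+0.0000+0.2750 ≈ 0.3660 m = S ✓

v_R_max = 7/10 m/s = 0.7000 m/s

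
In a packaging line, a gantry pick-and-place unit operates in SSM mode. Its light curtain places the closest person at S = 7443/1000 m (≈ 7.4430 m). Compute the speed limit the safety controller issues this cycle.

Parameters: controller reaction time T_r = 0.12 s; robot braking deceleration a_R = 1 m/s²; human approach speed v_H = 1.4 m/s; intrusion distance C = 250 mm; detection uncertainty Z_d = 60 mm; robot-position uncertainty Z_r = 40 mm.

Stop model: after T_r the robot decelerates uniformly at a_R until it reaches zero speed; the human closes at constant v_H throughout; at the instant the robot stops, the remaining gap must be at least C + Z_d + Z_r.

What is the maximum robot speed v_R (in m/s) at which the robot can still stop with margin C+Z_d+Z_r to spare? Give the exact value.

collect terms ⇒ (1/2)·v_R² + (38/25)·v_R + (-277/40) = 0
  disc = (38/25)² − 4·(1/2)·(-277/40) = 40401/2500 ; √disc = 201/50
  v_R = (−(38/25) + 201/50) / (2·(1/2)) = 5/2 m/s
check:
braking lasts T_s = (5/2)/1 = 2.5000 s
robot in T_r: 2.5000·0.1200 = 0.3000 m
braking distance = 2.5000²/(2·1.0000) = 3.1250 m
person approaches 1.4000·(0.1200+2.5000) = 3.6680 m
residual clearance needed = 0.2500+0.0600+0.0400 = 0.3500 m
sum ≈ 0.3000+3.1250+3.6680+0.3500 ≈ 7.4430 m = S ✓

v_R_max = 5/2 m/s = 2.5000 m/s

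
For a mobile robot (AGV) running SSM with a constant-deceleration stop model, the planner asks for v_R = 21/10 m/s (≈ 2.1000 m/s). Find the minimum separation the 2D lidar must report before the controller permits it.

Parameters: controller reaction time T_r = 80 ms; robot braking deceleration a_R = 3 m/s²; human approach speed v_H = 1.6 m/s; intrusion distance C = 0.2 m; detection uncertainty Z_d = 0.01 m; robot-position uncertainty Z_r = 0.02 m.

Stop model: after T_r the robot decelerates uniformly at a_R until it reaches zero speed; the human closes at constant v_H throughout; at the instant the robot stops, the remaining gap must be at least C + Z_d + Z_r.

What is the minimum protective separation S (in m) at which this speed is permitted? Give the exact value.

T_s = v_R/a_R = (21/10)/3 = 0.7000 s
robot in T_r: 2.1000·0.0800 = 0.1680 m
robot under decel: 2.1000²/(2·3.0000) = 0.7350 m
person approaches 1.6000·(0.0800+0.7000) = 1.2480 m
margins: 0.2000+0.0100+0.0200 = 0.2300 m
S_min ≈ 0.1680+0.7350+1.2480+0.2300  ⇒  S_min = 2381/1000 m

S_min = 2381/1000 m = 2.3810 m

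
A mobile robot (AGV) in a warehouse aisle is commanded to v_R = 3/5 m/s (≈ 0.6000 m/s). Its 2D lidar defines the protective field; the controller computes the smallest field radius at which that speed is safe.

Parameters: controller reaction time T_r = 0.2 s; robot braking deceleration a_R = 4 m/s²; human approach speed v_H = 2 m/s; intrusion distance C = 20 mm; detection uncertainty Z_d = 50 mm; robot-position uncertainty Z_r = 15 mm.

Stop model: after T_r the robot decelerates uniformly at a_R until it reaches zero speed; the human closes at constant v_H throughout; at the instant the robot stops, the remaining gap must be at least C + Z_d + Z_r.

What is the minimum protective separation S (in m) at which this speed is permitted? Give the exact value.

stop time T_s = (3/5)/4 = 0.1500 s
robot covers v_R·T_r = 0.6000·0.2000 = 0.1200 m before braking
robot under decel: 0.6000²/(2·4.0000) = 0.0450 m
human closes 2.0000·0.3500 = 0.7000 m
residual clearance needed = 0.0200+0.0500+0.0150 = 0.0850 m
S_min ≈ 0.1200+0.0450+0.7000+0.0850  ⇒  S_min = 19/20 m

S_min = 19/20 m = 0.9500 m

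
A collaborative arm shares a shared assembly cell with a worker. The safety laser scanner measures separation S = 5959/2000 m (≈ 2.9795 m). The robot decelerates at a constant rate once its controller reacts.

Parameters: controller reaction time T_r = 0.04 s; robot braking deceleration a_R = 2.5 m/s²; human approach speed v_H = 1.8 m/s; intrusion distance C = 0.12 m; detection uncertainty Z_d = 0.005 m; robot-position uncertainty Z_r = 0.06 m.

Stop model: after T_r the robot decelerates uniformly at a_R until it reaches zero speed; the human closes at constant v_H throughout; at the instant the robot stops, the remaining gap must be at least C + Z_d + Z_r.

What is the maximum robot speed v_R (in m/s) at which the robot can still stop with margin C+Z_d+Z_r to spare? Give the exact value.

v_R_max = 9/4 m/s = 2.2500 m/s

quadratic (1/5)·v² + (19/25)·v + (-1089/400) = 0
  disc = (19/25)² − 4·(1/5)·(-1089/400) = 6889/2500 ; √disc = 83/50
  v_R = (−(19/25) + 83/50) / (2·(1/5)) = 9/4 m/s
check:
stop time T_s = (9/4)/(5/2) = 0.9000 s
robot covers v_R·T_r = 2.2500·0.0400 = 0.0900 m before braking
braking distance = 2.2500²/(2·2.5000) = 1.0125 m
human closes 1.8000·0.9400 = 1.6920 m
C+Z_d+Z_r = 0.1200+0.0050+0.0600 = 0.1850 m
sum ≈ 0.0900+1.0125+1.6920+0.1850 ≈ 2.9795 m = S ✓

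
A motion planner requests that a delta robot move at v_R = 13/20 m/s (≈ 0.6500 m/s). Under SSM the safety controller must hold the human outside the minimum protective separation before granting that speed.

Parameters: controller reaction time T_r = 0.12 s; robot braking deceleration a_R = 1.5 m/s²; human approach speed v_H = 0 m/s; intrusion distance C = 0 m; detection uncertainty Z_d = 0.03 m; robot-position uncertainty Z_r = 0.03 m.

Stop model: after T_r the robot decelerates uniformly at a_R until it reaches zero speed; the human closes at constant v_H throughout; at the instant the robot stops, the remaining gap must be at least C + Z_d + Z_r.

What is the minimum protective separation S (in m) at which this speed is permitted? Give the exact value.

S_min = 1673/6000 m = 0.2788 m

stop time T_s = (13/20)/(3/2) = 0.4333 s
robot covers v_R·T_r = 0.6500·0.1200 = 0.0780 m before braking
robot under decel: 0.6500²/(2·1.5000) = 0.1408 m
person approaches 0.0000·(0.1200+0.4333) = 0.0000 m
residual clearance needed = 0.0000+0.0300+0.0300 = 0.0600 m
S_min ≈ 0.0780+0.1408+0.0000+0.0600  ⇒  S_min = 1673/6000 m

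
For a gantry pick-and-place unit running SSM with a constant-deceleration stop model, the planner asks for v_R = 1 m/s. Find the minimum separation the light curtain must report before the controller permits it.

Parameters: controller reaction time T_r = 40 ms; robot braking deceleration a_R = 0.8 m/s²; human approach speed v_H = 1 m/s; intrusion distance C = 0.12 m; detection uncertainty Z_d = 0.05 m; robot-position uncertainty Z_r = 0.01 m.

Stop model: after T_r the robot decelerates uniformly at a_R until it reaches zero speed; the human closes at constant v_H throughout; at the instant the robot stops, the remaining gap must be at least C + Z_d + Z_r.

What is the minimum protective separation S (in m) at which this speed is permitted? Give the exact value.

stop time T_s = 1/(4/5) = 1.2500 s
robot in T_r: 1.0000·0.0400 = 0.0400 m
robot under decel: 1.0000²/(2·0.8000) = 0.6250 m
person approaches 1.0000·(0.0400+1.2500) = 1.2900 m
margins: 0.1200+0.0500+0.0100 = 0.1800 m
S_min ≈ 0.0400+0.6250+1.2900+0.1800  ⇒  S_min = 427/200 m

S_min = 427/200 m = 2.1350 m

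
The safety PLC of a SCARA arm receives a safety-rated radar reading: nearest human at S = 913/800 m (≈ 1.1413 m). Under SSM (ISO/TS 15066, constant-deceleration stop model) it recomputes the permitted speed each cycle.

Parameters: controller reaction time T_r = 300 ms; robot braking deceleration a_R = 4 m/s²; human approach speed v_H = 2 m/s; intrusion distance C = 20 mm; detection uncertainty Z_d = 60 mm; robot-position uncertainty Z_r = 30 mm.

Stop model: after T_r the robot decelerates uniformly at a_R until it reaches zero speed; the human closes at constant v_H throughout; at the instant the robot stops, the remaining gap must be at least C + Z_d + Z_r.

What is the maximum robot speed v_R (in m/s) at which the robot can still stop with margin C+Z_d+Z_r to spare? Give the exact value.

v_R_max = 1/2 m/s = 0.5000 m/s

quadratic (1/8)·v² + (4/5)·v + (-69/160) = 0
  disc = (4/5)² − 4·(1/8)·(-69/160) = 1369/1600 ; √disc = 37/40
  v_R = (−(4/5) + 37/40) / (2·(1/8)) = 1/2 m/s
check:
T_s = v_R/a_R = (1/2)/4 = 0.1250 s
robot in T_r: 0.5000·0.3000 = 0.1500 m
robot covers 0.5000·0.1250 − ½·4.0000·0.1250² = 0.0312 m while stopping
human closes 2.0000·0.4250 = 0.8500 m
C+Z_d+Z_r = 0.0200+0.0600+0.0300 = 0.1100 m
sum ≈ 0.1500+0.0312+0.8500+0.1100 ≈ 1.1413 m = S ✓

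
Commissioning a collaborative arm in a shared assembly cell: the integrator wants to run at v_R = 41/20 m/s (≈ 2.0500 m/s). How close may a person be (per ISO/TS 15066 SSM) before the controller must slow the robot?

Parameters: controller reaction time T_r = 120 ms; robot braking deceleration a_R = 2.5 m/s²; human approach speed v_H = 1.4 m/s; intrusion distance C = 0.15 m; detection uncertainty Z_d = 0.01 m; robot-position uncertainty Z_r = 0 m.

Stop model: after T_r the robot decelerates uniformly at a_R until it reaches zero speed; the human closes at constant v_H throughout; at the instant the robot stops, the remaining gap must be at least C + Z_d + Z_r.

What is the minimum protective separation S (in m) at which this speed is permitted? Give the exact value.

S_min = 41/16 m = 2.5625 m

braking lasts T_s = (41/20)/(5/2) = 0.8200 s
reaction-phase robot travel = 2.0500·0.1200 = 0.2460 m
robot under decel: 2.0500²/(2·2.5000) = 0.8405 m
person approaches 1.4000·(0.1200+0.8200) = 1.3160 m
margins: 0.1500+0.0100+0.0000 = 0.1600 m
S_min ≈ 0.2460+0.8405+1.3160+0.1600  ⇒  S_min = 41/16 m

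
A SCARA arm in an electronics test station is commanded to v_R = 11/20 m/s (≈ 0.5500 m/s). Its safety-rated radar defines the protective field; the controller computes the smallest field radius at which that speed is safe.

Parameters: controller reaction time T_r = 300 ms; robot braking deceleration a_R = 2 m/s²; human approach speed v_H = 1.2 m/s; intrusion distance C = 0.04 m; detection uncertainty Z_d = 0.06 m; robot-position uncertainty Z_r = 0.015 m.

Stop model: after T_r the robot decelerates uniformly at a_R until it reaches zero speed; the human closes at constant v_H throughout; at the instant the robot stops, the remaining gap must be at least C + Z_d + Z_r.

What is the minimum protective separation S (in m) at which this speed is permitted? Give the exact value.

stop time T_s = (11/20)/2 = 0.2750 s
robot covers v_R·T_r = 0.5500·0.3000 = 0.1650 m before braking
braking distance = 0.5500²/(2·2.0000) = 0.0756 m
person approaches 1.2000·(0.3000+0.2750) = 0.6900 m
C+Z_d+Z_r = 0.0400+0.0600+0.0150 = 0.1150 m
S_min ≈ 0.1650+0.0756+0.6900+0.1150  ⇒  S_min = 1673/1600 m

S_min = 1673/1600 m = 1.0456 m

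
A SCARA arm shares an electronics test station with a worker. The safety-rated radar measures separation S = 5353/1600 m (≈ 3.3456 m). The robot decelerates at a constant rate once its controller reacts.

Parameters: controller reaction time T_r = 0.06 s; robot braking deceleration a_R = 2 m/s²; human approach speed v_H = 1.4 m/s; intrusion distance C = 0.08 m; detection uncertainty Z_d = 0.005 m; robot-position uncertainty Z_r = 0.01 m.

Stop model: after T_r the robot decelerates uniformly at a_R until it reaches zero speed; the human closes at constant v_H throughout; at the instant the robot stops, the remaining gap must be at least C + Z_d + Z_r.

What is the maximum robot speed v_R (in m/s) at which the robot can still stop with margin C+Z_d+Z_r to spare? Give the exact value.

v_R_max = 47/20 m/s = 2.3500 m/s

quadratic (1/4)·v² + (19/25)·v + (-25333/8000) = 0
  disc = (19/25)² − 4·(1/4)·(-25333/8000) = 149769/40000 ; √disc = 387/200
  v_R = (−(19/25) + 387/200) / (2·(1/4)) = 47/20 m/s
check:
T_s = v_R/a_R = (47/20)/2 = 1.1750 s
reaction-phase robot travel = 2.3500·0.0600 = 0.1410 m
robot covers 2.3500·1.1750 − ½·2.0000·1.1750² = 1.3806 m while stopping
human closes 1.4000·1.2350 = 1.7290 m
C+Z_d+Z_r = 0.0800+0.0050+0.0100 = 0.0950 m
sum ≈ 0.1410+1.3806+1.7290+0.0950 ≈ 3.3456 m = S ✓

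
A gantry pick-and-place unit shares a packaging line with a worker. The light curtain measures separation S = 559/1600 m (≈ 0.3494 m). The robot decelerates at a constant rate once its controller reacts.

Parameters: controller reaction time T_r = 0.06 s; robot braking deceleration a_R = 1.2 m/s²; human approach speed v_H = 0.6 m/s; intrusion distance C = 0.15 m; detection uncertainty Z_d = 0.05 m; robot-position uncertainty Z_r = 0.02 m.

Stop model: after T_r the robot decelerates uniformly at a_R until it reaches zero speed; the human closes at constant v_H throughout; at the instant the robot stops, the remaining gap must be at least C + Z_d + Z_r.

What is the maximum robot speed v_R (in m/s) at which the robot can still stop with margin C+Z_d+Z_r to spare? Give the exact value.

v_R_max = 3/20 m/s = 0.1500 m/s

collect terms ⇒ (5/12)·v_R² + (14/25)·v_R + (-747/8000) = 0
  disc = (14/25)² − 4·(5/12)·(-747/8000) = 18769/40000 ; √disc = 137/200
  v_R = (−(14/25) + 137/200) / (2·(5/12)) = 3/20 m/s
check:
stop time T_s = (3/20)/(6/5) = 0.1250 s
reaction-phase robot travel = 0.1500·0.0600 = 0.0090 m
braking distance = 0.1500²/(2·1.2000) = 0.0094 m
human closes 0.6000·0.1850 = 0.1110 m
margins: 0.1500+0.0500+0.0200 = 0.2200 m
sum ≈ 0.0090+0.0094+0.1110+0.2200 ≈ 0.3494 m = S ✓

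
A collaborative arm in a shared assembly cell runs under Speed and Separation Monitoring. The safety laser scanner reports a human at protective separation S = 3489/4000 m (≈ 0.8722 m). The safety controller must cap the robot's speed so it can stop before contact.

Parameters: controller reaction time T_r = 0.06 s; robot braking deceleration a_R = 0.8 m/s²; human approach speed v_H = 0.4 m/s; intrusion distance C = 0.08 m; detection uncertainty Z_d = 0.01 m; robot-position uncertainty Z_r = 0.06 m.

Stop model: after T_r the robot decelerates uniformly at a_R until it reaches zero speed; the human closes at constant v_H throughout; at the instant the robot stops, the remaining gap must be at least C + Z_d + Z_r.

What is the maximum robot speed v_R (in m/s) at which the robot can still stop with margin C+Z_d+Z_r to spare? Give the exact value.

at the boundary: (5/8)·v² + (14/25)·v + (-2793/4000) = 0
  disc = (14/25)² − 4·(5/8)·(-2793/4000) = 82369/40000 ; √disc = 287/200
  v_R = (−(14/25) + 287/200) / (2·(5/8)) = 7/10 m/s
check:
braking lasts T_s = (7/10)/(4/5) = 0.8750 s
robot covers v_R·T_r = 0.7000·0.0600 = 0.0420 m before braking
robot under decel: 0.7000²/(2·0.8000) = 0.3063 m
human closes 0.4000·0.9350 = 0.3740 m
residual clearance needed = 0.0800+0.0100+0.0600 = 0.1500 m
sum ≈ 0.0420+0.3063+0.3740+0.1500 ≈ 0.8722 m = S ✓

v_R_max = 7/10 m/s = 0.7000 m/s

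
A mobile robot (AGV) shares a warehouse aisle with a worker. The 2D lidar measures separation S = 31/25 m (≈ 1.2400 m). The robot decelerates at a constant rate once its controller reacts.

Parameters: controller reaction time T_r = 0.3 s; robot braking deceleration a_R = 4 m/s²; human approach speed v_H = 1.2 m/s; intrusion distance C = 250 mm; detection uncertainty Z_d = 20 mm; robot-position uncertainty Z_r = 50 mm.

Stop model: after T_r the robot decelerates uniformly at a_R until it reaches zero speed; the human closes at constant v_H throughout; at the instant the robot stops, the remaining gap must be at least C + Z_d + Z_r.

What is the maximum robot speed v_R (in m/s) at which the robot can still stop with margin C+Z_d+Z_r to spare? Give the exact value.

quadratic (1/8)·v² + (3/5)·v + (-14/25) = 0
  disc = (3/5)² − 4·(1/8)·(-14/25) = 16/25 ; √disc = 4/5
  v_R = (−(3/5) + 4/5) / (2·(1/8)) = 4/5 m/s
check:
braking lasts T_s = (4/5)/4 = 0.2000 s
reaction-phase robot travel = 0.8000·0.3000 = 0.2400 m
robot covers 0.8000·0.2000 − ½·4.0000·0.2000² = 0.0800 m while stopping
human over T_r+T_s: 1.2000·(0.3000+0.2000) = 0.6000 m
residual clearance needed = 0.2500+0.0200+0.0500 = 0.3200 m
sum ≈ 0.2400+0.0800+0.6000+0.3200 ≈ 1.2400 m = S ✓

v_R_max = 4/5 m/s = 0.8000 m/s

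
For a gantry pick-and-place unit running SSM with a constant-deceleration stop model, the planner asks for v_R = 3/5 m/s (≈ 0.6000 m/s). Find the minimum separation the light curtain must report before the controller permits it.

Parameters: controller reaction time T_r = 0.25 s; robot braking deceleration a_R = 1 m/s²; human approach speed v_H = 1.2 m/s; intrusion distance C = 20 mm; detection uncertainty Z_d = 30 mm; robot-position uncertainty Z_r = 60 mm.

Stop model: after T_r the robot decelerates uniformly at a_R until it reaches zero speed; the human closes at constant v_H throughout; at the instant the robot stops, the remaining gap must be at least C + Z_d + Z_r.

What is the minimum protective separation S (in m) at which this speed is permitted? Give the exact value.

S_min = 73/50 m = 1.4600 m

stop time T_s = (3/5)/1 = 0.6000 s
robot covers v_R·T_r = 0.6000·0.2500 = 0.1500 m before braking
braking distance = 0.6000²/(2·1.0000) = 0.1800 m
human closes 1.2000·0.8500 = 1.0200 m
residual clearance needed = 0.0200+0.0300+0.0600 = 0.1100 m
S_min ≈ 0.1500+0.1800+1.0200+0.1100  ⇒  S_min = 73/50 m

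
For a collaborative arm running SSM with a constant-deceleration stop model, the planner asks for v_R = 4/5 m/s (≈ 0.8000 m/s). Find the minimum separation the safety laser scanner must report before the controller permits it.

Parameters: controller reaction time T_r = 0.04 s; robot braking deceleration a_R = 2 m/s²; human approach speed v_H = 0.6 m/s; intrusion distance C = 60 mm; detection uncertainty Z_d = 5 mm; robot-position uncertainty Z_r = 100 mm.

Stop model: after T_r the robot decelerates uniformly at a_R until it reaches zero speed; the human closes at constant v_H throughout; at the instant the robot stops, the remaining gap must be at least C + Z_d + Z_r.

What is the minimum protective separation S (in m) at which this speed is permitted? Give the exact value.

braking lasts T_s = (4/5)/2 = 0.4000 s
robot covers v_R·T_r = 0.8000·0.0400 = 0.0320 m before braking
robot covers 0.8000·0.4000 − ½·2.0000·0.4000² = 0.1600 m while stopping
human closes 0.6000·0.4400 = 0.2640 m
residual clearance needed = 0.0600+0.0050+0.1000 = 0.1650 m
S_min ≈ 0.0320+0.1600+0.2640+0.1650  ⇒  S_min = 621/1000 m

S_min = 621/1000 m = 0.6210 m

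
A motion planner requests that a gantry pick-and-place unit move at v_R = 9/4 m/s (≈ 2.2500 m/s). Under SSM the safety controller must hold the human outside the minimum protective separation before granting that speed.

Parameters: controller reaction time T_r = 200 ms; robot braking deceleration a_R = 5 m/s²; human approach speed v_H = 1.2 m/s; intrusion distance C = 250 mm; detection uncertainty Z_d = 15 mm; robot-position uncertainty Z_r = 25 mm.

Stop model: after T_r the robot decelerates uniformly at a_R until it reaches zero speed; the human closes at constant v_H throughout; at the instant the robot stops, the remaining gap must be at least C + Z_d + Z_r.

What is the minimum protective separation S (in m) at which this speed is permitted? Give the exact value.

S_min = 1621/800 m = 2.0263 m

stop time T_s = (9/4)/5 = 0.4500 s
reaction-phase robot travel = 2.2500·0.2000 = 0.4500 m
braking distance = 2.2500²/(2·5.0000) = 0.5062 m
human closes 1.2000·0.6500 = 0.7800 m
margins: 0.2500+0.0150+0.0250 = 0.2900 m
S_min ≈ 0.4500+0.5062+0.7800+0.2900  ⇒  S_min = 1621/800 m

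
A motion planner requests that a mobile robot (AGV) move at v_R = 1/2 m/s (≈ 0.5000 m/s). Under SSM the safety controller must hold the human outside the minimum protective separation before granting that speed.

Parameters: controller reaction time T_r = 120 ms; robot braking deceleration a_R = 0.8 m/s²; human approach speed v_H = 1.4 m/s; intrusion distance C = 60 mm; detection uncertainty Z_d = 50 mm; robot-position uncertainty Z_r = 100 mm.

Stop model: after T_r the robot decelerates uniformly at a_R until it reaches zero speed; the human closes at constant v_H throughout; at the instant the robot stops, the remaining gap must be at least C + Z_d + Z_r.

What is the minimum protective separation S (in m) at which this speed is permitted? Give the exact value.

T_s = v_R/a_R = (1/2)/(4/5) = 0.6250 s
reaction-phase robot travel = 0.5000·0.1200 = 0.0600 m
robot covers 0.5000·0.6250 − ½·0.8000·0.6250² = 0.1562 m while stopping
human over T_r+T_s: 1.4000·(0.1200+0.6250) = 1.0430 m
residual clearance needed = 0.0600+0.0500+0.1000 = 0.2100 m
S_min ≈ 0.0600+0.1562+1.0430+0.2100  ⇒  S_min = 5877/4000 m

S_min = 5877/4000 m = 1.4692 m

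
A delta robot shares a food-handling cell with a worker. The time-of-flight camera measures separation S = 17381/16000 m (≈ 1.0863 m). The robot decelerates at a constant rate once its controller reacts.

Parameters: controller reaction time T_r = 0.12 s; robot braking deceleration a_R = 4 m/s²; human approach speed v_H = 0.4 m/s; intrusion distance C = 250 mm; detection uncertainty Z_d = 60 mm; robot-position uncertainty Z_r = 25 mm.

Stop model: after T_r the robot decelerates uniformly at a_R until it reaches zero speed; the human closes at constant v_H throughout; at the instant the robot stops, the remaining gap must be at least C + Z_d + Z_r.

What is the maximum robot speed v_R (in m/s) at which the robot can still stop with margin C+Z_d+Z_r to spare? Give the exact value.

collect terms ⇒ (1/8)·v_R² + (11/50)·v_R + (-11253/16000) = 0
  disc = (11/50)² − 4·(1/8)·(-11253/16000) = 64009/160000 ; √disc = 253/400
  v_R = (−(11/50) + 253/400) / (2·(1/8)) = 33/20 m/s
check:
T_s = v_R/a_R = (33/20)/4 = 0.4125 s
robot in T_r: 1.6500·0.1200 = 0.1980 m
robot covers 1.6500·0.4125 − ½·4.0000·0.4125² = 0.3403 m while stopping
human closes 0.4000·0.5325 = 0.2130 m
C+Z_d+Z_r = 0.2500+0.0600+0.0250 = 0.3350 m
sum ≈ 0.1980+0.3403+0.2130+0.3350 ≈ 1.0863 m = S ✓

v_R_max = 33/20 m/s = 1.6500 m/s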